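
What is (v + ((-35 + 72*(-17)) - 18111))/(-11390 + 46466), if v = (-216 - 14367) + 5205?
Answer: -7187/8769 ≈ -0.81959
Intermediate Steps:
v = -9378 (v = -14583 + 5205 = -9378)
(v + ((-35 + 72*(-17)) - 18111))/(-11390 + 46466) = (-9378 + ((-35 + 72*(-17)) - 18111))/(-11390 + 46466) = (-9378 + ((-35 - 1224) - 18111))/35076 = (-9378 + (-1259 - 18111))*(1/35076) = (-9378 - 19370)*(1/35076) = -28748*1/35076 = -7187/8769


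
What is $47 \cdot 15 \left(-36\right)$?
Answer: $-25380$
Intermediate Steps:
$47 \cdot 15 \left(-36\right) = 705 \left(-36\right) = -25380$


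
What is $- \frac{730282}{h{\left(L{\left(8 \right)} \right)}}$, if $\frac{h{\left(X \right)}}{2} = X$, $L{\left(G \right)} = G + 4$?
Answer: $- \frac{365141}{12} \approx -30428.0$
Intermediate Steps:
$L{\left(G \right)} = 4 + G$
$h{\left(X \right)} = 2 X$
$- \frac{730282}{h{\left(L{\left(8 \right)} \right)}} = - \frac{730282}{2 \left(4 + 8\right)} = - \frac{730282}{2 \cdot 12} = - \frac{730282}{24} = \left(-730282\right) \frac{1}{24} = - \frac{365141}{12}$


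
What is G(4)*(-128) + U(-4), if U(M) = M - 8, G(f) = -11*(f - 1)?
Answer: 4212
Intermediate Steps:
G(f) = 11 - 11*f (G(f) = -11*(-1 + f) = 11 - 11*f)
U(M) = -8 + M
G(4)*(-128) + U(-4) = (11 - 11*4)*(-128) + (-8 - 4) = (11 - 44)*(-128) - 12 = -33*(-128) - 12 = 4224 - 12 = 4212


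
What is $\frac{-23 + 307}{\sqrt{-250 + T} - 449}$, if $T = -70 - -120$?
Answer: $- \frac{127516}{201801} - \frac{2840 i \sqrt{2}}{201801} \approx -0.63189 - 0.019903 i$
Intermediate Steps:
$T = 50$ ($T = -70 + 120 = 50$)
$\frac{-23 + 307}{\sqrt{-250 + T} - 449} = \frac{-23 + 307}{\sqrt{-250 + 50} - 449} = \frac{284}{\sqrt{-200} - 449} = \frac{284}{10 i \sqrt{2} - 449} = \frac{284}{-449 + 10 i \sqrt{2}}$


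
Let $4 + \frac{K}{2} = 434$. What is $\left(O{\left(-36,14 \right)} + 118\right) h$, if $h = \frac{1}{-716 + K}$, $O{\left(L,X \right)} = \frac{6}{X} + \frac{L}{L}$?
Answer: $\frac{209}{252} \approx 0.82936$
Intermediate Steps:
$K = 860$ ($K = -8 + 2 \cdot 434 = -8 + 868 = 860$)
$O{\left(L,X \right)} = 1 + \frac{6}{X}$ ($O{\left(L,X \right)} = \frac{6}{X} + 1 = 1 + \frac{6}{X}$)
$h = \frac{1}{144}$ ($h = \frac{1}{-716 + 860} = \frac{1}{144} \approx 0.0069444$)
$\left(O{\left(-36,14 \right)} + 118\right) h = \left(\frac{6 + 14}{14} + 118\right) \frac{1}{144} = \left(\frac{1}{14} \cdot 20 + 118\right) \frac{1}{144} = \left(\frac{10}{7} + 118\right) \frac{1}{144} = \frac{836}{7} \cdot \frac{1}{144} = \frac{209}{252}$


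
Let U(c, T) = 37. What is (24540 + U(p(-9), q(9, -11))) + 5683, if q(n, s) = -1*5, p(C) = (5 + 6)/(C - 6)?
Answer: 30260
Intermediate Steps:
p(C) = 11/(-6 + C)
q(n, s) = -5
(24540 + U(p(-9), q(9, -11))) + 5683 = (24540 + 37) + 5683 = 24577 + 5683 = 30260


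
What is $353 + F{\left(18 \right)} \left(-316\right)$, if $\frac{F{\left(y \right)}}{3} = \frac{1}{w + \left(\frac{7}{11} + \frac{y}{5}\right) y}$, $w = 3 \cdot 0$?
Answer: $\frac{238057}{699} \approx 340.57$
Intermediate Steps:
$w = 0$
$F{\left(y \right)} = \frac{3}{y \left(\frac{7}{11} + \frac{y}{5}\right)}$ ($F{\left(y \right)} = \frac{3}{0 + \left(\frac{7}{11} + \frac{y}{5}\right) y} = \frac{3}{0 + y \left(\frac{7}{11} + \frac{y}{5}\right)} = \frac{3}{y \left(\frac{7}{11} + \frac{y}{5}\right)}$)
$353 + F{\left(18 \right)} \left(-316\right) = 353 + \frac{165}{18 \left(35 + 11 \cdot 18\right)} \left(-316\right) = 353 + 165 \cdot \frac{1}{18} \frac{1}{35 + 198} \left(-316\right) = 353 + 165 \cdot \frac{1}{18} \cdot \frac{1}{233} \left(-316\right) = 353 + \frac{55}{1398} \left(-316\right) = 353 - \frac{8690}{699} = \frac{238057}{699}$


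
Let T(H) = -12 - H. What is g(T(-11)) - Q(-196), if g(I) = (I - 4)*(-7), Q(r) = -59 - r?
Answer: -102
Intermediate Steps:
g(I) = 28 - 7*I (g(I) = (-4 + I)*(-7) = 28 - 7*I)
g(T(-11)) - Q(-196) = (28 - 7*(-12 - 1*(-11))) - (-59 - 1*(-196)) = (28 - 7*(-12 + 11)) - (-59 + 196) = (28 - 7*(-1)) - 1*137 = (28 + 7) - 137 = 35 - 137 = -102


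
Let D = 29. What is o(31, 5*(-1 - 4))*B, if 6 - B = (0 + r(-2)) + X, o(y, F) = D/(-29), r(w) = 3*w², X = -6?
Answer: 0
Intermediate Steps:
o(y, F) = -1 (o(y, F) = 29/(-29) = 29*(-1/29) = -1)
B = 0 (B = 6 - ((0 + 3*(-2)²) - 6) = 6 - ((0 + 3*4) - 6) = 6 - ((0 + 12) - 6) = 6 - (12 - 6) = 6 - 1*6 = 6 - 6 = 0)
o(31, 5*(-1 - 4))*B = -1*0 = 0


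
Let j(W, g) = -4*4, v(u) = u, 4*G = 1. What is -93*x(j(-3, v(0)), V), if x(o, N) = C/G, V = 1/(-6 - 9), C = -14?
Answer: 5208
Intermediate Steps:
G = ¼ (G = (¼)*1 = ¼ ≈ 0.25000)
V = -1/15 (V = 1/(-15) = -1/15 ≈ -0.066667)
j(W, g) = -16
x(o, N) = -56 (x(o, N) = -14/¼ = -14*4 = -56)
-93*x(j(-3, v(0)), V) = -93*(-56) = 5208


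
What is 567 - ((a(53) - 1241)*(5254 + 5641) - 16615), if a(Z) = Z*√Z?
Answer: 13537877 - 577435*√53 ≈ 9.3341e+6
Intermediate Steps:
a(Z) = Z^(3/2)
567 - ((a(53) - 1241)*(5254 + 5641) - 16615) = 567 - ((53^(3/2) - 1241)*(5254 + 5641) - 16615) = 567 - ((53*√53 - 1241)*10895 - 16615) = 567 - ((-1241 + 53*√53)*10895 - 16615) = 567 - ((-13520695 + 577435*√53) - 16615) = 567 - (-13537310 + 577435*√53) = 567 + (13537310 - 577435*√53) = 13537877 - 577435*√53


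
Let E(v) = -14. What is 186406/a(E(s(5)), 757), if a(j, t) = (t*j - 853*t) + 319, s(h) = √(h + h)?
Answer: -93203/328000 ≈ -0.28416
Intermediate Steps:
s(h) = √2*√h (s(h) = √(2*h) = √2*√h)
a(j, t) = 319 - 853*t + j*t (a(j, t) = (j*t - 853*t) + 319 = (-853*t + j*t) + 319 = 319 - 853*t + j*t)
186406/a(E(s(5)), 757) = 186406/(319 - 853*757 - 14*757) = 186406/(319 - 645721 - 10598) = 186406/(-656000) = 186406*(-1/656000) = -93203/328000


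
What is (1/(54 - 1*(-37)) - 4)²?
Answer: 131769/8281 ≈ 15.912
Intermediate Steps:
(1/(54 - 1*(-37)) - 4)² = (1/(54 + 37) - 4)² = (1/91 - 4)² = (-363/91)² = 131769/8281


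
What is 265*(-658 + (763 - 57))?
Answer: 12720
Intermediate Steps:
265*(-658 + (763 - 57)) = 265*(-658 + 706) = 265*48 = 12720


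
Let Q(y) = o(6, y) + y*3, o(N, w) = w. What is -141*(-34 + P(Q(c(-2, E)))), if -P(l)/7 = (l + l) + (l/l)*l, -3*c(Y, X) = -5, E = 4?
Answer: 24534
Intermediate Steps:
c(Y, X) = 5/3 (c(Y, X) = -1/3*(-5) = 5/3)
Q(y) = 4*y (Q(y) = y + y*3 = y + 3*y = 4*y)
P(l) = -21*l (P(l) = -7*((l + l) + (l/l)*l) = -7*(2*l + 1*l) = -7*(2*l + l) = -21*l)
-141*(-34 + P(Q(c(-2, E)))) = -141*(-34 - 84*5/3) = -141*(-34 - 21*20/3) = -141*(-34 - 140) = -141*(-174) = 24534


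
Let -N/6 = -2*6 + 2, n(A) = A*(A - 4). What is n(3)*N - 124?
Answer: -304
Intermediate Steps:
n(A) = A*(-4 + A)
N = 60 (N = -6*(-2*6 + 2) = -6*(-12 + 2) = -6*(-10) = 60)
n(3)*N - 124 = (3*(-4 + 3))*60 - 124 = (3*(-1))*60 - 124 = -3*60 - 124 = -180 - 124 = -304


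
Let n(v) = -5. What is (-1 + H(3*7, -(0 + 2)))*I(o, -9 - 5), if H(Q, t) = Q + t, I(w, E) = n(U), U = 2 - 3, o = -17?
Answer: -90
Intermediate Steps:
U = -1
I(w, E) = -5
(-1 + H(3*7, -(0 + 2)))*I(o, -9 - 5) = (-1 + (3*7 - (0 + 2)))*(-5) = (-1 + (21 - 1*2))*(-5) = (-1 + (21 - 2))*(-5) = (-1 + 19)*(-5) = 18*(-5) = -90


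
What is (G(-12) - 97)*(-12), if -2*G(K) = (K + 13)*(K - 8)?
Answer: 1044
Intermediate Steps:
G(K) = -(-8 + K)*(13 + K)/2 (G(K) = -(K + 13)*(K - 8)/2 = -(13 + K)*(-8 + K)/2 = -(-8 + K)*(13 + K)/2)
(G(-12) - 97)*(-12) = ((52 - 5/2*(-12) - ½*(-12)²) - 97)*(-12) = ((52 + 30 - ½*144) - 97)*(-12) = ((52 + 30 - 72) - 97)*(-12) = (10 - 97)*(-12) = -87*(-12) = 1044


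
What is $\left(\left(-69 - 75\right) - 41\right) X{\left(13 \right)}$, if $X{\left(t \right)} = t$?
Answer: $-2405$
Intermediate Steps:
$\left(\left(-69 - 75\right) - 41\right) X{\left(13 \right)} = \left(\left(-69 - 75\right) - 41\right) 13 = \left(-144 - 41\right) 13 = \left(-185\right) 13 = -2405$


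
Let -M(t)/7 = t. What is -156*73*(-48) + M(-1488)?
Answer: 557040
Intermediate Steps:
M(t) = -7*t
-156*73*(-48) + M(-1488) = -156*73*(-48) - 7*(-1488) = -11388*(-48) + 10416 = 546624 + 10416 = 557040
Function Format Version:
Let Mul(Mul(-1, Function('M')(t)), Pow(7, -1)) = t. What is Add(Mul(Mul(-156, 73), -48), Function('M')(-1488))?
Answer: 557040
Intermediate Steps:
Function('M')(t) = Mul(-7, t)
Add(Mul(Mul(-156, 73), -48), Function('M')(-1488)) = Add(Mul(Mul(-156, 73), -48), Mul(-7, -1488)) = Add(Mul(-11388, -48), 10416) = Add(546624, 10416) = 557040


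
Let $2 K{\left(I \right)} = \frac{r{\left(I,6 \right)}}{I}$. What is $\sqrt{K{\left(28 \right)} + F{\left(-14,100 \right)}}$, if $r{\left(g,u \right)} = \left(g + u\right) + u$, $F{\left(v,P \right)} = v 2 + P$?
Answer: $\frac{\sqrt{3563}}{7} \approx 8.5273$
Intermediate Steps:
$F{\left(v,P \right)} = P + 2 v$ ($F{\left(v,P \right)} = 2 v + P = P + 2 v$)
$r{\left(g,u \right)} = g + 2 u$
$K{\left(I \right)} = \frac{12 + I}{2 I}$ ($K{\left(I \right)} = \frac{\left(I + 2 \cdot 6\right) \frac{1}{I}}{2} = \frac{\left(I + 12\right) \frac{1}{I}}{2} = \frac{\left(12 + I\right) \frac{1}{I}}{2} = \frac{\frac{1}{I} \left(12 + I\right)}{2} = \frac{12 + I}{2 I}$)
$\sqrt{K{\left(28 \right)} + F{\left(-14,100 \right)}} = \sqrt{\frac{12 + 28}{2 \cdot 28} + \left(100 + 2 \left(-14\right)\right)} = \sqrt{\frac{1}{2} \cdot \frac{1}{28} \cdot 40 + \left(100 - 28\right)} = \sqrt{\frac{5}{7} + 72} = \sqrt{\frac{509}{7}} = \frac{\sqrt{3563}}{7}$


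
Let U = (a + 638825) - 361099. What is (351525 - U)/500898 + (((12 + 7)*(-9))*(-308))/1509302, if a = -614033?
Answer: 266131877282/189001588299 ≈ 1.4081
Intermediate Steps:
U = -336307 (U = (-614033 + 638825) - 361099 = 24792 - 361099 = -336307)
(351525 - U)/500898 + (((12 + 7)*(-9))*(-308))/1509302 = (351525 - 1*(-336307))/500898 + (((12 + 7)*(-9))*(-308))/1509302 = (351525 + 336307)*(1/500898) + ((19*(-9))*(-308))*(1/1509302) = 687832*(1/500898) - 171*(-308)*(1/1509302) = 343916/250449 + 52668*(1/1509302) = 343916/250449 + 26334/754651 = 266131877282/189001588299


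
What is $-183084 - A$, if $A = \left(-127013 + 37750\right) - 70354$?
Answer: $-23467$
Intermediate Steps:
$A = -159617$ ($A = -89263 - 70354 = -159617$)
$-183084 - A = -183084 - -159617 = -183084 + 159617 = -23467$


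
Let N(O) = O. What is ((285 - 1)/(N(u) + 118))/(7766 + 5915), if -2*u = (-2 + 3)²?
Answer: 568/3215035 ≈ 0.00017667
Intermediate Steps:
u = -½ (u = -(-2 + 3)²/2 = -½*1² = -½*1 = -½ ≈ -0.50000)
((285 - 1)/(N(u) + 118))/(7766 + 5915) = ((285 - 1)/(-½ + 118))/(7766 + 5915) = (284/(235/2))/13681 = (284*(2/235))*(1/13681) = (568/235)*(1/13681) = 568/3215035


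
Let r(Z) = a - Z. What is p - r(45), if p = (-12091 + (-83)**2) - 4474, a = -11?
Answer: -9620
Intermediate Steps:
r(Z) = -11 - Z
p = -9676 (p = (-12091 + 6889) - 4474 = -5202 - 4474 = -9676)
p - r(45) = -9676 - (-11 - 1*45) = -9676 - (-11 - 45) = -9676 - 1*(-56) = -9676 + 56 = -9620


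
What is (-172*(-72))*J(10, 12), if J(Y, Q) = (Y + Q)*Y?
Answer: 2724480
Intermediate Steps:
J(Y, Q) = Y*(Q + Y) (J(Y, Q) = (Q + Y)*Y = Y*(Q + Y))
(-172*(-72))*J(10, 12) = (-172*(-72))*(10*(12 + 10)) = 12384*(10*22) = 12384*220 = 2724480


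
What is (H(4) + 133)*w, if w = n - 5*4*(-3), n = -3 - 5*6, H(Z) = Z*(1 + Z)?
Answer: 4131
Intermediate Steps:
n = -33 (n = -3 - 30 = -33)
w = 27 (w = -33 - 5*4*(-3) = -33 - 20*(-3) = -33 - 1*(-60) = -33 + 60 = 27)
(H(4) + 133)*w = (4*(1 + 4) + 133)*27 = (4*5 + 133)*27 = (20 + 133)*27 = 153*27 = 4131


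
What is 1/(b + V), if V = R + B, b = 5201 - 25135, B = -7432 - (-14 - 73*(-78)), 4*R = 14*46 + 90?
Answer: -2/65725 ≈ -3.0430e-5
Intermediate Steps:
R = 367/2 (R = (14*46 + 90)/4 = (644 + 90)/4 = (¼)*734 = 367/2 ≈ 183.50)
B = -13112 (B = -7432 - (-14 + 5694) = -7432 - 1*5680 = -7432 - 5680 = -13112)
b = -19934
V = -25857/2 (V = 367/2 - 13112 = -25857/2 ≈ -12929.)
1/(b + V) = 1/(-19934 - 25857/2) = 1/(-65725/2) = -2/65725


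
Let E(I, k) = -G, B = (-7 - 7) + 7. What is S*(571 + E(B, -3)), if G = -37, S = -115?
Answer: -69920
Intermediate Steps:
B = -7 (B = -14 + 7 = -7)
E(I, k) = 37 (E(I, k) = -1*(-37) = 37)
S*(571 + E(B, -3)) = -115*(571 + 37) = -115*608 = -69920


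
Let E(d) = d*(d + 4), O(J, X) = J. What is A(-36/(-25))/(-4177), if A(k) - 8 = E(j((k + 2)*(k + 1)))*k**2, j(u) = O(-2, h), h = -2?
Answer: 184/2610625 ≈ 7.0481e-5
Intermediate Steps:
j(u) = -2
E(d) = d*(4 + d)
A(k) = 8 - 4*k**2 (A(k) = 8 + (-2*(4 - 2))*k**2 = 8 + (-2*2)*k**2 = 8 - 4*k**2)
A(-36/(-25))/(-4177) = (8 - 4*(-36/(-25))**2)/(-4177) = (8 - 4*(-36*(-1/25))**2)*(-1/4177) = (8 - 4*(36/25)**2)*(-1/4177) = (8 - 4*1296/625)*(-1/4177) = (8 - 5184/625)*(-1/4177) = -184/625*(-1/4177) = 184/2610625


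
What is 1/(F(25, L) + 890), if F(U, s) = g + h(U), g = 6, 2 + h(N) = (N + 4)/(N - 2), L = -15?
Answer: 23/20591 ≈ 0.0011170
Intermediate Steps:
h(N) = -2 + (4 + N)/(-2 + N) (h(N) = -2 + (N + 4)/(N - 2) = -2 + (4 + N)/(-2 + N))
F(U, s) = 6 + (8 - U)/(-2 + U)
1/(F(25, L) + 890) = 1/((-4 + 5*25)/(-2 + 25) + 890) = 1/((-4 + 125)/23 + 890) = 1/((1/23)*121 + 890) = 1/(121/23 + 890) = 1/(20591/23) = 23/20591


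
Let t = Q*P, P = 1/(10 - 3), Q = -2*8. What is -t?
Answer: 16/7 ≈ 2.2857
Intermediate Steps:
Q = -16
P = ⅐ (P = 1/7 = ⅐ ≈ 0.14286)
t = -16/7 (t = -16*⅐ = -16/7 ≈ -2.2857)
-t = -1*(-16/7) = 16/7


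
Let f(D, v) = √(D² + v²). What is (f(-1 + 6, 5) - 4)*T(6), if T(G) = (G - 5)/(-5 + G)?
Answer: -4 + 5*√2 ≈ 3.0711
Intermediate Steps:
T(G) = 1 (T(G) = (-5 + G)/(-5 + G) = 1)
(f(-1 + 6, 5) - 4)*T(6) = (√((-1 + 6)² + 5²) - 4)*1 = (√(5² + 25) - 4)*1 = (√(25 + 25) - 4)*1 = (√50 - 4)*1 = (5*√2 - 4)*1 = (-4 + 5*√2)*1 = -4 + 5*√2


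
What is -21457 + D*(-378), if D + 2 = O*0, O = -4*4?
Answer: -20701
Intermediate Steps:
O = -16
D = -2 (D = -2 - 16*0 = -2 + 0 = -2)
-21457 + D*(-378) = -21457 - 2*(-378) = -21457 + 756 = -20701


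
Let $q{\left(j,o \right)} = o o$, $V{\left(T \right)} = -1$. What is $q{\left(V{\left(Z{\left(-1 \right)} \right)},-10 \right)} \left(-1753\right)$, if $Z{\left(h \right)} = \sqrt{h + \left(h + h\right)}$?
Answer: $-175300$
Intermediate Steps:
$Z{\left(h \right)} = \sqrt{3} \sqrt{h}$ ($Z{\left(h \right)} = \sqrt{h + 2 h} = \sqrt{3 h} = \sqrt{3} \sqrt{h}$)
$q{\left(j,o \right)} = o^{2}$
$q{\left(V{\left(Z{\left(-1 \right)} \right)},-10 \right)} \left(-1753\right) = \left(-10\right)^{2} \left(-1753\right) = 100 \left(-1753\right) = -175300$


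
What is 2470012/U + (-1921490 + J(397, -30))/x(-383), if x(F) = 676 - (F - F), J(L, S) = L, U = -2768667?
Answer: -100387481531/35313564 ≈ -2842.7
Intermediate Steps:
x(F) = 676 (x(F) = 676 - 1*0 = 676 + 0 = 676)
2470012/U + (-1921490 + J(397, -30))/x(-383) = 2470012/(-2768667) + (-1921490 + 397)/676 = 2470012*(-1/2768667) - 1921093*1/676 = -46604/52239 - 1921093/676 = -100387481531/35313564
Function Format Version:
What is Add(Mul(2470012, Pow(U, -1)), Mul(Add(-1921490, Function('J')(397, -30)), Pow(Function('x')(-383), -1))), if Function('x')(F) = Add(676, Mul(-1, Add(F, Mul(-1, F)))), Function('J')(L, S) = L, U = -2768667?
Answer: Rational(-100387481531, 35313564) ≈ -2842.7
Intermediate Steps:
Function('x')(F) = 676 (Function('x')(F) = Add(676, Mul(-1, 0)) = Add(676, 0) = 676)
Add(Mul(2470012, Pow(U, -1)), Mul(Add(-1921490, Function('J')(397, -30)), Pow(Function('x')(-383), -1))) = Add(Mul(2470012, Pow(-2768667, -1)), Mul(Add(-1921490, 397), Pow(676, -1))) = Add(Mul(2470012, Rational(-1, 2768667)), Mul(-1921093, Rational(1, 676))) = Add(Rational(-46604, 52239), Rational(-1921093, 676)) = Rational(-100387481531, 35313564)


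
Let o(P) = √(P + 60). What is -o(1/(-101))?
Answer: -√611959/101 ≈ -7.7453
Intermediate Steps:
o(P) = √(60 + P)
-o(1/(-101)) = -√(60 + 1/(-101)) = -√(60 - 1/101) = -√(6059/101) = -√611959/101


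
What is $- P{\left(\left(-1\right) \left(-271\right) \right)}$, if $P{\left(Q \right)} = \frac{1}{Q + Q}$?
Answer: $- \frac{1}{542} \approx -0.001845$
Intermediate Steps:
$P{\left(Q \right)} = \frac{1}{2 Q}$
$- P{\left(\left(-1\right) \left(-271\right) \right)} = - \frac{1}{2 \left(\left(-1\right) \left(-271\right)\right)} = - \frac{1}{2 \cdot 271} = \left(-1\right) \frac{1}{542} = - \frac{1}{542}$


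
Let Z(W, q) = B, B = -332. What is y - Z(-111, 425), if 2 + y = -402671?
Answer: -402341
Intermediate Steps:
Z(W, q) = -332
y = -402673 (y = -2 - 402671 = -402673)
y - Z(-111, 425) = -402673 - 1*(-332) = -402673 + 332 = -402341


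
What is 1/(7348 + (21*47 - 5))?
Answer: 1/8330 ≈ 0.00012005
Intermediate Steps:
1/(7348 + (21*47 - 5)) = 1/(7348 + (987 - 5)) = 1/(7348 + 982) = 1/8330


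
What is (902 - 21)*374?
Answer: 329494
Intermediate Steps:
(902 - 21)*374 = 881*374 = 329494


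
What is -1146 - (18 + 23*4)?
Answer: -1256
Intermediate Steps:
-1146 - (18 + 23*4) = -1146 - (18 + 92) = -1146 - 1*110 = -1146 - 110 = -1256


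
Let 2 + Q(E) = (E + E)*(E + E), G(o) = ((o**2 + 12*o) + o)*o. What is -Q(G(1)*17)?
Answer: -226574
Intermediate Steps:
G(o) = o*(o**2 + 13*o) (G(o) = (o**2 + 13*o)*o = o*(o**2 + 13*o))
Q(E) = -2 + 4*E**2 (Q(E) = -2 + (E + E)*(E + E) = -2 + (2*E)*(2*E) = -2 + 4*E**2)
-Q(G(1)*17) = -(-2 + 4*((1**2*(13 + 1))*17)**2) = -(-2 + 4*((1*14)*17)**2) = -(-2 + 4*(14*17)**2) = -(-2 + 4*238**2) = -(-2 + 4*56644) = -(-2 + 226576) = -1*226574 = -226574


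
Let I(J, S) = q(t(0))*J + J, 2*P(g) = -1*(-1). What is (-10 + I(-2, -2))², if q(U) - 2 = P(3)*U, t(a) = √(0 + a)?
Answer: 256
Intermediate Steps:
P(g) = ½ (P(g) = (-1*(-1))/2 = (½)*1 = ½)
t(a) = √a
q(U) = 2 + U/2
I(J, S) = 3*J (I(J, S) = (2 + √0/2)*J + J = (2 + (½)*0)*J + J = (2 + 0)*J + J = 2*J + J = 3*J)
(-10 + I(-2, -2))² = (-10 + 3*(-2))² = (-10 - 6)² = (-16)² = 256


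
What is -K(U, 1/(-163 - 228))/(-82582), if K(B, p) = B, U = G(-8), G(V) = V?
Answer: -4/41291 ≈ -9.6873e-5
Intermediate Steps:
U = -8
-K(U, 1/(-163 - 228))/(-82582) = -(-8)/(-82582) = -(-8)*(-1)/82582 = -1*4/41291 = -4/41291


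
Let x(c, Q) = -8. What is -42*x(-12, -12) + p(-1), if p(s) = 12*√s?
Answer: 336 + 12*I ≈ 336.0 + 12.0*I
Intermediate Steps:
-42*x(-12, -12) + p(-1) = -42*(-8) + 12*√(-1) = 336 + 12*I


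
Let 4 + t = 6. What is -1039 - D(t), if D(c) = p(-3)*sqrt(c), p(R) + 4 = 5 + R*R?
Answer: -1039 - 10*sqrt(2) ≈ -1053.1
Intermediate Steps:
p(R) = 1 + R**2 (p(R) = -4 + (5 + R*R) = -4 + (5 + R**2) = 1 + R**2)
t = 2 (t = -4 + 6 = 2)
D(c) = 10*sqrt(c) (D(c) = (1 + (-3)**2)*sqrt(c) = (1 + 9)*sqrt(c) = 10*sqrt(c))
-1039 - D(t) = -1039 - 10*sqrt(2)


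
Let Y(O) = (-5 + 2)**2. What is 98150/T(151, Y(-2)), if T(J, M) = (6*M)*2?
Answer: 49075/54 ≈ 908.80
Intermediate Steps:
Y(O) = 9 (Y(O) = (-3)**2 = 9)
T(J, M) = 12*M
98150/T(151, Y(-2)) = 98150/((12*9)) = 98150/108 = 98150*(1/108) = 49075/54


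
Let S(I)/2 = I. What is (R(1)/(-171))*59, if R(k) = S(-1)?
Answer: 118/171 ≈ 0.69006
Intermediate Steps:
S(I) = 2*I
R(k) = -2 (R(k) = 2*(-1) = -2)
(R(1)/(-171))*59 = -2/(-171)*59 = -2*(-1/171)*59 = (2/171)*59 = 118/171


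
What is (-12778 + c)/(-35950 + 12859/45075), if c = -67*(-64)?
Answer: 382686750/1620433391 ≈ 0.23616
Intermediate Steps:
c = 4288
(-12778 + c)/(-35950 + 12859/45075) = (-12778 + 4288)/(-35950 + 12859/45075) = -8490/(-35950 + 12859*(1/45075)) = -8490/(-35950 + 12859/45075) = -8490/(-1620433391/45075) = -8490*(-45075/1620433391) = 382686750/1620433391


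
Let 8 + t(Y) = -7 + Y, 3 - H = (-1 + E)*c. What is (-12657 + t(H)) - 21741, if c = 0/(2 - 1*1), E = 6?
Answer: -34410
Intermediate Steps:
c = 0 (c = 0/(2 - 1) = 0/1 = 0*1 = 0)
H = 3 (H = 3 - (-1 + 6)*0 = 3 - 5*0 = 3 - 1*0 = 3 + 0 = 3)
t(Y) = -15 + Y (t(Y) = -8 + (-7 + Y) = -15 + Y)
(-12657 + t(H)) - 21741 = (-12657 + (-15 + 3)) - 21741 = (-12657 - 12) - 21741 = -12669 - 21741 = -34410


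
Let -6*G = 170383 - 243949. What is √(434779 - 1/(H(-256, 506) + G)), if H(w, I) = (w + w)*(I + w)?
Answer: √5824089103687998/115739 ≈ 659.38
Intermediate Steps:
G = 12261 (G = -(170383 - 243949)/6 = -⅙*(-73566) = 12261)
H(w, I) = 2*w*(I + w) (H(w, I) = (2*w)*(I + w) = 2*w*(I + w))
√(434779 - 1/(H(-256, 506) + G)) = √(434779 - 1/(2*(-256)*(506 - 256) + 12261)) = √(434779 - 1/(2*(-256)*250 + 12261)) = √(434779 - 1/(-128000 + 12261)) = √(434779 - 1/(-115739)) = √(434779 - 1*(-1/115739)) = √(434779 + 1/115739) = √(50320886682/115739) = √5824089103687998/115739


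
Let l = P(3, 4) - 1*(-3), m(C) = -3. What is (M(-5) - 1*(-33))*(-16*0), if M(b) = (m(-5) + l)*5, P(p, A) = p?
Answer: 0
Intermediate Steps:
l = 6 (l = 3 - 1*(-3) = 3 + 3 = 6)
M(b) = 15 (M(b) = (-3 + 6)*5 = 3*5 = 15)
(M(-5) - 1*(-33))*(-16*0) = (15 - 1*(-33))*(-16*0) = (15 + 33)*0 = 48*0 = 0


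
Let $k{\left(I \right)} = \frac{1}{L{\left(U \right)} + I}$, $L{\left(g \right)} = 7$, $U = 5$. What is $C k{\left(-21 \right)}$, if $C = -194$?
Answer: $\frac{97}{7} \approx 13.857$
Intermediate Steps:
$k{\left(I \right)} = \frac{1}{7 + I}$
$C k{\left(-21 \right)} = - \frac{194}{7 - 21} = - \frac{194}{-14} = \left(-194\right) \left(- \frac{1}{14}\right) = \frac{97}{7}$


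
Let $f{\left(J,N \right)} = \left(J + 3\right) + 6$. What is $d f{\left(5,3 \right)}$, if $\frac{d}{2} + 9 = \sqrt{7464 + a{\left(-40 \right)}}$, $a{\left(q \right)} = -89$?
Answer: $-252 + 140 \sqrt{295} \approx 2152.6$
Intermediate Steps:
$f{\left(J,N \right)} = 9 + J$ ($f{\left(J,N \right)} = \left(3 + J\right) + 6 = 9 + J$)
$d = -18 + 10 \sqrt{295}$ ($d = -18 + 2 \sqrt{7464 - 89} = -18 + 2 \sqrt{7375} = -18 + 2 \cdot 5 \sqrt{295} = -18 + 10 \sqrt{295} \approx 153.76$)
$d f{\left(5,3 \right)} = \left(-18 + 10 \sqrt{295}\right) \left(9 + 5\right) = \left(-18 + 10 \sqrt{295}\right) 14 = -252 + 140 \sqrt{295}$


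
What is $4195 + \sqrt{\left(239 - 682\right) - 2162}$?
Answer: $4195 + i \sqrt{2605} \approx 4195.0 + 51.039 i$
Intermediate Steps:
$4195 + \sqrt{\left(239 - 682\right) - 2162} = 4195 + \sqrt{-443 - 2162} = 4195 + \sqrt{-2605} = 4195 + i \sqrt{2605}$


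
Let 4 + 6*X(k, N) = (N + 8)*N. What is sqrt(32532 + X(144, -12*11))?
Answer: sqrt(317334)/3 ≈ 187.77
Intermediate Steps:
X(k, N) = -2/3 + N*(8 + N)/6 (X(k, N) = -2/3 + ((N + 8)*N)/6 = -2/3 + ((8 + N)*N)/6 = -2/3 + (N*(8 + N))/6 = -2/3 + N*(8 + N)/6)
sqrt(32532 + X(144, -12*11)) = sqrt(32532 + (-2/3 + (-12*11)**2/6 + 4*(-12*11)/3)) = sqrt(32532 + (-2/3 + (1/6)*(-132)**2 + (4/3)*(-132))) = sqrt(32532 + (-2/3 + (1/6)*17424 - 176)) = sqrt(32532 + (-2/3 + 2904 - 176)) = sqrt(32532 + 8182/3) = sqrt(105778/3) = sqrt(317334)/3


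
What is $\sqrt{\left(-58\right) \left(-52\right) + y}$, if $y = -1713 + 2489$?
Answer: $4 \sqrt{237} \approx 61.579$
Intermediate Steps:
$y = 776$
$\sqrt{\left(-58\right) \left(-52\right) + y} = \sqrt{\left(-58\right) \left(-52\right) + 776} = \sqrt{3016 + 776} = \sqrt{3792} = 4 \sqrt{237}$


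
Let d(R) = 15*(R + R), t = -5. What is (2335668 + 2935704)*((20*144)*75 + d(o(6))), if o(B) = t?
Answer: 1137825646200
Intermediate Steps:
o(B) = -5
d(R) = 30*R (d(R) = 15*(2*R) = 30*R)
(2335668 + 2935704)*((20*144)*75 + d(o(6))) = (2335668 + 2935704)*((20*144)*75 + 30*(-5)) = 5271372*(2880*75 - 150) = 5271372*(216000 - 150) = 5271372*215850 = 1137825646200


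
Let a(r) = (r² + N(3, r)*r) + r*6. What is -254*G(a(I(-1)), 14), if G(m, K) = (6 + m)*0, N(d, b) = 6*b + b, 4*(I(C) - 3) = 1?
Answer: 0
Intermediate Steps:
I(C) = 13/4 (I(C) = 3 + (¼)*1 = 3 + ¼ = 13/4)
N(d, b) = 7*b
a(r) = 6*r + 8*r² (a(r) = (r² + (7*r)*r) + r*6 = (r² + 7*r²) + 6*r = 8*r² + 6*r = 6*r + 8*r²)
G(m, K) = 0
-254*G(a(I(-1)), 14) = -254*0 = 0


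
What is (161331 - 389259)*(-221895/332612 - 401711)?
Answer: 7613599844360514/83153 ≈ 9.1561e+10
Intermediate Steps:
(161331 - 389259)*(-221895/332612 - 401711) = -227928*(-221895*1/332612 - 401711) = -227928*(-221895/332612 - 401711) = -227928*(-133614121027/332612) = 7613599844360514/83153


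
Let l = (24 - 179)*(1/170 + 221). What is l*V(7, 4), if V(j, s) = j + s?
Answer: -12811711/34 ≈ -3.7682e+5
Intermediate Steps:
l = -1164701/34 (l = -155*(1/170 + 221) = -155*37571/170 = -1164701/34 ≈ -34256.)
l*V(7, 4) = -1164701*(7 + 4)/34 = -1164701/34*11 = -12811711/34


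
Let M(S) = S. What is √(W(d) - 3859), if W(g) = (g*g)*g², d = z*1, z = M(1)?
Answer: I*√3858 ≈ 62.113*I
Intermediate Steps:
z = 1
d = 1 (d = 1*1 = 1)
W(g) = g⁴ (W(g) = g²*g² = g⁴)
√(W(d) - 3859) = √(1⁴ - 3859) = √(1 - 3859) = √(-3858) = I*√3858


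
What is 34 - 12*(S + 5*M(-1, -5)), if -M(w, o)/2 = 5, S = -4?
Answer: 682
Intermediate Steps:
M(w, o) = -10 (M(w, o) = -2*5 = -10)
34 - 12*(S + 5*M(-1, -5)) = 34 - 12*(-4 + 5*(-10)) = 34 - 12*(-4 - 50) = 34 - 12*(-54) = 34 + 648 = 682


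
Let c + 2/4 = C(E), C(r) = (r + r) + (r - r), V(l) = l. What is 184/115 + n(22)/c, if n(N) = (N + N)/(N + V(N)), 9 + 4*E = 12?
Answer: 13/5 ≈ 2.6000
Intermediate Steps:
E = ¾ (E = -9/4 + (¼)*12 = -9/4 + 3 = ¾ ≈ 0.75000)
C(r) = 2*r (C(r) = 2*r + 0 = 2*r)
c = 1 (c = -½ + 2*(¾) = -½ + 3/2 = 1)
n(N) = 1 (n(N) = (N + N)/(N + N) = (2*N)/((2*N)) = (2*N)*(1/(2*N)) = 1)
184/115 + n(22)/c = 184/115 + 1/1 = 184*(1/115) + 1*1 = 8/5 + 1 = 13/5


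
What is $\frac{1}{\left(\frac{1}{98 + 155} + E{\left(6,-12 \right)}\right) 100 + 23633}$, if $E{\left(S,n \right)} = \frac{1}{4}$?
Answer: $\frac{253}{5985574} \approx 4.2268 \cdot 10^{-5}$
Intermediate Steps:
$E{\left(S,n \right)} = \frac{1}{4}$
$\frac{1}{\left(\frac{1}{98 + 155} + E{\left(6,-12 \right)}\right) 100 + 23633} = \frac{1}{\left(\frac{1}{98 + 155} + \frac{1}{4}\right) 100 + 23633} = \frac{1}{\left(\frac{1}{253} + \frac{1}{4}\right) 100 + 23633} = \frac{1}{\frac{257}{1012} \cdot 100 + 23633} = \frac{1}{\frac{6425}{253} + 23633} = \frac{1}{\frac{5985574}{253}} = \frac{253}{5985574}$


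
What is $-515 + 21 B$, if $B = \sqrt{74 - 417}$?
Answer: $-515 + 147 i \sqrt{7} \approx -515.0 + 388.93 i$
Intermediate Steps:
$B = 7 i \sqrt{7}$ ($B = \sqrt{-343} = 7 i \sqrt{7} \approx 18.52 i$)
$-515 + 21 B = -515 + 21 \cdot 7 i \sqrt{7} = -515 + 147 i \sqrt{7}$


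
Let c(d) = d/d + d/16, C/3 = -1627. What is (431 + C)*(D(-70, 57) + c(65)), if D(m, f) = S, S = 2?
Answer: -251425/8 ≈ -31428.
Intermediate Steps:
D(m, f) = 2
C = -4881 (C = 3*(-1627) = -4881)
c(d) = 1 + d/16 (c(d) = 1 + d*(1/16) = 1 + d/16)
(431 + C)*(D(-70, 57) + c(65)) = (431 - 4881)*(2 + (1 + (1/16)*65)) = -4450*(2 + (1 + 65/16)) = -4450*(2 + 81/16) = -4450*113/16 = -251425/8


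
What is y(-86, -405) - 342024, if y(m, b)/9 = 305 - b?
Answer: -335634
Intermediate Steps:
y(m, b) = 2745 - 9*b (y(m, b) = 9*(305 - b) = 2745 - 9*b)
y(-86, -405) - 342024 = (2745 - 9*(-405)) - 342024 = (2745 + 3645) - 342024 = 6390 - 342024 = -335634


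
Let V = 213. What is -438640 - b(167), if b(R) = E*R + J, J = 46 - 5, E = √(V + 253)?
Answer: -438681 - 167*√466 ≈ -4.4229e+5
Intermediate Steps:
E = √466 (E = √(213 + 253) = √466 ≈ 21.587)
J = 41
b(R) = 41 + R*√466 (b(R) = √466*R + 41 = R*√466 + 41 = 41 + R*√466)
-438640 - b(167) = -438640 - (41 + 167*√466) = -438640 + (-41 - 167*√466) = -438681 - 167*√466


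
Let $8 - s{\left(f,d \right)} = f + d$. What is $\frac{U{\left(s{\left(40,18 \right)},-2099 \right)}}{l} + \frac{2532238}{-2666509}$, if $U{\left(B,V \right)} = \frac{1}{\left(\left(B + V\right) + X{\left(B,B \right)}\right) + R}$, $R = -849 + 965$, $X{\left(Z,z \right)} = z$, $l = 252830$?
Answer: $- \frac{1333590205630329}{1404303338989010} \approx -0.94965$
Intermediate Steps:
$R = 116$
$s{\left(f,d \right)} = 8 - d - f$ ($s{\left(f,d \right)} = 8 - \left(f + d\right) = 8 - \left(d + f\right) = 8 - d - f$)
$U{\left(B,V \right)} = \frac{1}{116 + V + 2 B}$ ($U{\left(B,V \right)} = \frac{1}{\left(\left(B + V\right) + B\right) + 116} = \frac{1}{\left(V + 2 B\right) + 116} = \frac{1}{116 + V + 2 B}$)
$\frac{U{\left(s{\left(40,18 \right)},-2099 \right)}}{l} + \frac{2532238}{-2666509} = \frac{1}{\left(116 - 2099 + 2 \left(8 - 18 - 40\right)\right) 252830} + \frac{2532238}{-2666509} = \frac{1}{116 - 2099 + 2 \left(8 - 18 - 40\right)} \frac{1}{252830} + 2532238 \left(- \frac{1}{2666509}\right) = \frac{1}{116 - 2099 + 2 \left(-50\right)} \frac{1}{252830} - \frac{2532238}{2666509} = \frac{1}{116 - 2099 - 100} \cdot \frac{1}{252830} - \frac{2532238}{2666509} = \frac{1}{-2083} \cdot \frac{1}{252830} - \frac{2532238}{2666509} = \left(- \frac{1}{2083}\right) \frac{1}{252830} - \frac{2532238}{2666509} = - \frac{1}{526644890} - \frac{2532238}{2666509} = - \frac{1333590205630329}{1404303338989010}$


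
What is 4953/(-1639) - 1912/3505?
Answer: -20494033/5744695 ≈ -3.5675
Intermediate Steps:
4953/(-1639) - 1912/3505 = 4953*(-1/1639) - 1912*1/3505 = -4953/1639 - 1912/3505 = -20494033/5744695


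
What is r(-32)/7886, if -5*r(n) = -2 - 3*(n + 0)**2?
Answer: 1537/19715 ≈ 0.077961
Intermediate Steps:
r(n) = 2/5 + 3*n**2/5 (r(n) = -(-2 - 3*(n + 0)**2)/5 = -(-2 - 3*n**2)/5 = 2/5 + 3*n**2/5)
r(-32)/7886 = (2/5 + (3/5)*(-32)**2)/7886 = (2/5 + (3/5)*1024)*(1/7886) = (2/5 + 3072/5)*(1/7886) = (3074/5)*(1/7886) = 1537/19715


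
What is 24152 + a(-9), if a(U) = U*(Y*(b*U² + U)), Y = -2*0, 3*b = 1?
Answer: 24152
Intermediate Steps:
b = ⅓ (b = (⅓)*1 = ⅓ ≈ 0.33333)
Y = 0
a(U) = 0 (a(U) = U*(0*(U²/3 + U)) = U*(0*(U + U²/3)) = U*0 = 0)
24152 + a(-9) = 24152 + 0 = 24152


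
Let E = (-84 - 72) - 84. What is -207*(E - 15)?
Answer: 52785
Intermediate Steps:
E = -240 (E = -156 - 84 = -240)
-207*(E - 15) = -207*(-240 - 15) = -207*(-255) = 52785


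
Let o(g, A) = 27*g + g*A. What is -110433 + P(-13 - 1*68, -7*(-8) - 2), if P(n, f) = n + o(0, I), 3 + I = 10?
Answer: -110514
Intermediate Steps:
I = 7 (I = -3 + 10 = 7)
o(g, A) = 27*g + A*g
P(n, f) = n (P(n, f) = n + 0*(27 + 7) = n + 0*34 = n + 0 = n)
-110433 + P(-13 - 1*68, -7*(-8) - 2) = -110433 + (-13 - 1*68) = -110433 + (-13 - 68) = -110433 - 81 = -110514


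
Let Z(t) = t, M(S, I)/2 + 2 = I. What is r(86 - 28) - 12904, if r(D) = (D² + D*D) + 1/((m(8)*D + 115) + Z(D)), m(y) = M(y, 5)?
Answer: -3217695/521 ≈ -6176.0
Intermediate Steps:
M(S, I) = -4 + 2*I
m(y) = 6 (m(y) = -4 + 2*5 = -4 + 10 = 6)
r(D) = 1/(115 + 7*D) + 2*D² (r(D) = (D² + D*D) + 1/((6*D + 115) + D) = (D² + D²) + 1/((115 + 6*D) + D) = 2*D² + 1/(115 + 7*D) = 1/(115 + 7*D) + 2*D²)
r(86 - 28) - 12904 = (1 + 14*(86 - 28)³ + 230*(86 - 28)²)/(115 + 7*(86 - 28)) - 12904 = (1 + 14*58³ + 230*58²)/(115 + 7*58) - 12904 = (1 + 14*195112 + 230*3364)/(115 + 406) - 12904 = (1 + 2731568 + 773720)/521 - 12904 = (1/521)*3505289 - 12904 = 3505289/521 - 12904 = -3217695/521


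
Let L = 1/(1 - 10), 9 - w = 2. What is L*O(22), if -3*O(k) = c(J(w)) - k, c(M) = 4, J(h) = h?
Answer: -2/3 ≈ -0.66667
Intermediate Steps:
w = 7 (w = 9 - 1*2 = 9 - 2 = 7)
L = -1/9 (L = 1/(-9) = -1/9 ≈ -0.11111)
O(k) = -4/3 + k/3 (O(k) = -(4 - k)/3 = -4/3 + k/3)
L*O(22) = -(-4/3 + (1/3)*22)/9 = -(-4/3 + 22/3)/9 = -1/9*6 = -2/3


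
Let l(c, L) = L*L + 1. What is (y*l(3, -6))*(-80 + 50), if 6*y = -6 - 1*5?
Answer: 2035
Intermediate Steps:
l(c, L) = 1 + L**2 (l(c, L) = L**2 + 1 = 1 + L**2)
y = -11/6 (y = (-6 - 1*5)/6 = (-6 - 5)/6 = (1/6)*(-11) = -11/6 ≈ -1.8333)
(y*l(3, -6))*(-80 + 50) = (-11*(1 + (-6)**2)/6)*(-80 + 50) = -11*(1 + 36)/6*(-30) = -11/6*37*(-30) = -407/6*(-30) = 2035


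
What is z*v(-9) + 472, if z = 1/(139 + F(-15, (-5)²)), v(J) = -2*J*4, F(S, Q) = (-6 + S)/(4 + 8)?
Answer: 28824/61 ≈ 472.52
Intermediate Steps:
F(S, Q) = -½ + S/12 (F(S, Q) = (-6 + S)/12 = (-6 + S)*(1/12) = -½ + S/12)
v(J) = -8*J
z = 4/549 (z = 1/(139 + (-½ + (1/12)*(-15))) = 1/(139 + (-½ - 5/4)) = 1/(139 - 7/4) = 1/(549/4) = 4/549 ≈ 0.0072860)
z*v(-9) + 472 = 4*(-8*(-9))/549 + 472 = (4/549)*72 + 472 = 32/61 + 472 = 28824/61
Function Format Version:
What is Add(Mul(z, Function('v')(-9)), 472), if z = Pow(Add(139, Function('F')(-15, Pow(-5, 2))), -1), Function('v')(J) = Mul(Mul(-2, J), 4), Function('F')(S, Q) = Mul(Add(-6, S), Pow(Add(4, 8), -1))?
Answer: Rational(28824, 61) ≈ 472.52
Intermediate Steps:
Function('F')(S, Q) = Add(Rational(-1, 2), Mul(Rational(1, 12), S)) (Function('F')(S, Q) = Mul(Add(-6, S), Pow(12, -1)) = Mul(Add(-6, S), Rational(1, 12)) = Add(Rational(-1, 2), Mul(Rational(1, 12), S)))
Function('v')(J) = Mul(-8, J)
z = Rational(4, 549) (z = Pow(Add(139, Add(Rational(-1, 2), Mul(Rational(1, 12), -15))), -1) = Pow(Add(139, Add(Rational(-1, 2), Rational(-5, 4))), -1) = Pow(Add(139, Rational(-7, 4)), -1) = Pow(Rational(549, 4), -1) = Rational(4, 549) ≈ 0.0072860)
Add(Mul(z, Function('v')(-9)), 472) = Add(Mul(Rational(4, 549), Mul(-8, -9)), 472) = Add(Mul(Rational(4, 549), 72), 472) = Add(Rational(32, 61), 472) = Rational(28824, 61)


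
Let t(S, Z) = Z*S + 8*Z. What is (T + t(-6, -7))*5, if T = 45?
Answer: 155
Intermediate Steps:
t(S, Z) = 8*Z + S*Z (t(S, Z) = S*Z + 8*Z = 8*Z + S*Z)
(T + t(-6, -7))*5 = (45 - 7*(8 - 6))*5 = (45 - 7*2)*5 = (45 - 14)*5 = 31*5 = 155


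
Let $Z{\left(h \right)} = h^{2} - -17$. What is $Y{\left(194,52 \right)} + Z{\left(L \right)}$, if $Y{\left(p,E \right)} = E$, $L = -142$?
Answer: $20233$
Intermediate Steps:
$Z{\left(h \right)} = 17 + h^{2}$ ($Z{\left(h \right)} = h^{2} + 17 = 17 + h^{2}$)
$Y{\left(194,52 \right)} + Z{\left(L \right)} = 52 + \left(17 + \left(-142\right)^{2}\right) = 52 + \left(17 + 20164\right) = 52 + 20181 = 20233$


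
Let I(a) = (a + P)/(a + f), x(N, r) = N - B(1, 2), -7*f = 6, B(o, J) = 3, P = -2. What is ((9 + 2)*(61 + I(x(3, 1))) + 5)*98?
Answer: 206290/3 ≈ 68763.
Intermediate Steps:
f = -6/7 (f = -⅐*6 = -6/7 ≈ -0.85714)
x(N, r) = -3 + N (x(N, r) = N - 1*3 = N - 3 = -3 + N)
I(a) = (-2 + a)/(-6/7 + a) (I(a) = (a - 2)/(a - 6/7) = (-2 + a)/(-6/7 + a))
((9 + 2)*(61 + I(x(3, 1))) + 5)*98 = ((9 + 2)*(61 + 7*(-2 + (-3 + 3))/(-6 + 7*(-3 + 3))) + 5)*98 = (11*(61 + 7*(-2 + 0)/(-6 + 7*0)) + 5)*98 = (11*(61 + 7*(-2)/(-6 + 0)) + 5)*98 = (11*(61 + 7*(-2)/(-6)) + 5)*98 = (11*(61 + 7*(-⅙)*(-2)) + 5)*98 = (11*(61 + 7/3) + 5)*98 = (11*(190/3) + 5)*98 = (2090/3 + 5)*98 = (2105/3)*98 = 206290/3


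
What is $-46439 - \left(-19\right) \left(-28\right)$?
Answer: $-46971$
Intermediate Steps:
$-46439 - \left(-19\right) \left(-28\right) = -46439 - 532 = -46971$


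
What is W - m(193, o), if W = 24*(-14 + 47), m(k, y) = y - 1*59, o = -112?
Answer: 963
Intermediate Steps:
m(k, y) = -59 + y (m(k, y) = y - 59 = -59 + y)
W = 792 (W = 24*33 = 792)
W - m(193, o) = 792 - (-59 - 112) = 792 - 1*(-171) = 792 + 171 = 963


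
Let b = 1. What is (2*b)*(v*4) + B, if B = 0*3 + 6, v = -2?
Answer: -10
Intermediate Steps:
B = 6 (B = 0 + 6 = 6)
(2*b)*(v*4) + B = (2*1)*(-2*4) + 6 = 2*(-8) + 6 = -16 + 6 = -10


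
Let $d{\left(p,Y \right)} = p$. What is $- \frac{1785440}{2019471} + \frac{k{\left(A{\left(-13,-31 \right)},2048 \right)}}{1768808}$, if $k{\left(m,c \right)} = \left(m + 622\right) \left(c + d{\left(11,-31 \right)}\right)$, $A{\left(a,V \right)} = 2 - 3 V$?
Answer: $- \frac{176749459807}{3572056460568} \approx -0.049481$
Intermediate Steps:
$k{\left(m,c \right)} = \left(11 + c\right) \left(622 + m\right)$ ($k{\left(m,c \right)} = \left(m + 622\right) \left(c + 11\right) = \left(622 + m\right) \left(11 + c\right) = \left(11 + c\right) \left(622 + m\right)$)
$- \frac{1785440}{2019471} + \frac{k{\left(A{\left(-13,-31 \right)},2048 \right)}}{1768808} = - \frac{1785440}{2019471} + \frac{6842 + 11 \left(2 - -93\right) + 622 \cdot 2048 + 2048 \left(2 - -93\right)}{1768808} = \left(-1785440\right) \frac{1}{2019471} + \left(6842 + 11 \left(2 + 93\right) + 1273856 + 2048 \left(2 + 93\right)\right) \frac{1}{1768808} = - \frac{1785440}{2019471} + \left(6842 + 11 \cdot 95 + 1273856 + 2048 \cdot 95\right) \frac{1}{1768808} = - \frac{1785440}{2019471} + \left(6842 + 1045 + 1273856 + 194560\right) \frac{1}{1768808} = - \frac{1785440}{2019471} + 1476303 \cdot \frac{1}{1768808} = - \frac{1785440}{2019471} + \frac{1476303}{1768808} = - \frac{176749459807}{3572056460568}$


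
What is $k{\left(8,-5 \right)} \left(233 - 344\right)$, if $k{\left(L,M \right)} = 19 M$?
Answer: $10545$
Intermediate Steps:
$k{\left(8,-5 \right)} \left(233 - 344\right) = 19 \left(-5\right) \left(233 - 344\right) = \left(-95\right) \left(-111\right) = 10545$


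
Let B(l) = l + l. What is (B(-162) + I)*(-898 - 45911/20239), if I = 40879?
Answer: -738933715815/20239 ≈ -3.6510e+7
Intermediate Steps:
B(l) = 2*l
(B(-162) + I)*(-898 - 45911/20239) = (2*(-162) + 40879)*(-898 - 45911/20239) = (-324 + 40879)*(-898 - 45911*1/20239) = 40555*(-898 - 45911/20239) = 40555*(-18220533/20239) = -738933715815/20239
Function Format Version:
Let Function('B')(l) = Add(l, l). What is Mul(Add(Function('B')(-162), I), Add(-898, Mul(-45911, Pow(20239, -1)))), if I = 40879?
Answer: Rational(-738933715815, 20239) ≈ -3.6510e+7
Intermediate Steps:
Function('B')(l) = Mul(2, l)
Mul(Add(Function('B')(-162), I), Add(-898, Mul(-45911, Pow(20239, -1)))) = Mul(Add(Mul(2, -162), 40879), Add(-898, Mul(-45911, Pow(20239, -1)))) = Mul(Add(-324, 40879), Add(-898, Mul(-45911, Rational(1, 20239)))) = Mul(40555, Add(-898, Rational(-45911, 20239))) = Mul(40555, Rational(-18220533, 20239)) = Rational(-738933715815, 20239)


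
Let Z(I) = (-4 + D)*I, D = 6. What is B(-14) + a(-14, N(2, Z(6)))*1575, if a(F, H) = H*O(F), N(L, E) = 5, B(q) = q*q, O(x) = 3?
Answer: 23821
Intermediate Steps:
Z(I) = 2*I (Z(I) = (-4 + 6)*I = 2*I)
B(q) = q²
a(F, H) = 3*H (a(F, H) = H*3 = 3*H)
B(-14) + a(-14, N(2, Z(6)))*1575 = (-14)² + (3*5)*1575 = 196 + 15*1575 = 196 + 23625 = 23821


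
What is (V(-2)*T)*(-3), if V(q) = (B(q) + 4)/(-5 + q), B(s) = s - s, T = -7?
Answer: -12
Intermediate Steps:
B(s) = 0
V(q) = 4/(-5 + q) (V(q) = (0 + 4)/(-5 + q) = 4/(-5 + q))
(V(-2)*T)*(-3) = ((4/(-5 - 2))*(-7))*(-3) = ((4/(-7))*(-7))*(-3) = ((4*(-⅐))*(-7))*(-3) = -4/7*(-7)*(-3) = 4*(-3) = -12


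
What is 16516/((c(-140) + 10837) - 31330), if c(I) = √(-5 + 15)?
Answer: -338462388/419963039 - 16516*√10/419963039 ≈ -0.80606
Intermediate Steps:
c(I) = √10
16516/((c(-140) + 10837) - 31330) = 16516/((√10 + 10837) - 31330) = 16516/((10837 + √10) - 31330) = 16516/(-20493 + √10)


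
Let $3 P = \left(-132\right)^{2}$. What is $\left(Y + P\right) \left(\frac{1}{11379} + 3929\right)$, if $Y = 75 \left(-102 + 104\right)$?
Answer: $\frac{88790270712}{3793} \approx 2.3409 \cdot 10^{7}$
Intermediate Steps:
$P = 5808$ ($P = \frac{\left(-132\right)^{2}}{3} = \frac{1}{3} \cdot 17424 = 5808$)
$Y = 150$ ($Y = 75 \cdot 2 = 150$)
$\left(Y + P\right) \left(\frac{1}{11379} + 3929\right) = \left(150 + 5808\right) \left(\frac{1}{11379} + 3929\right) = 5958 \left(\frac{1}{11379} + 3929\right) = 5958 \cdot \frac{44708092}{11379} = \frac{88790270712}{3793}$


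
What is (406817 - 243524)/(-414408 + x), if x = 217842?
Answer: -54431/65522 ≈ -0.83073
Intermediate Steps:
(406817 - 243524)/(-414408 + x) = (406817 - 243524)/(-414408 + 217842) = 163293/(-196566) = 163293*(-1/196566) = -54431/65522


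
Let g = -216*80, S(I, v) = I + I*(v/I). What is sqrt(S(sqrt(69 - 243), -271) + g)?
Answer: sqrt(-17551 + I*sqrt(174)) ≈ 0.0498 + 132.48*I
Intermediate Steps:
S(I, v) = I + v
g = -17280
sqrt(S(sqrt(69 - 243), -271) + g) = sqrt((sqrt(69 - 243) - 271) - 17280) = sqrt((sqrt(-174) - 271) - 17280) = sqrt((I*sqrt(174) - 271) - 17280) = sqrt((-271 + I*sqrt(174)) - 17280) = sqrt(-17551 + I*sqrt(174))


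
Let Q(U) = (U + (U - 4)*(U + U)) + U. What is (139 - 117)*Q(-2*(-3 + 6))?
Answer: 2376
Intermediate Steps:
Q(U) = 2*U + 2*U*(-4 + U) (Q(U) = (U + (-4 + U)*(2*U)) + U = (U + 2*U*(-4 + U)) + U = 2*U + 2*U*(-4 + U))
(139 - 117)*Q(-2*(-3 + 6)) = (139 - 117)*(2*(-2*(-3 + 6))*(-3 - 2*(-3 + 6))) = 22*(2*(-2*3)*(-3 - 2*3)) = 22*(2*(-6)*(-3 - 6)) = 22*(2*(-6)*(-9)) = 22*108 = 2376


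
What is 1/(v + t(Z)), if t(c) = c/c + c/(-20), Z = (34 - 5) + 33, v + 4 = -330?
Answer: -10/3361 ≈ -0.0029753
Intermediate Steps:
v = -334 (v = -4 - 330 = -334)
Z = 62 (Z = 29 + 33 = 62)
t(c) = 1 - c/20 (t(c) = 1 + c*(-1/20) = 1 - c/20)
1/(v + t(Z)) = 1/(-334 + (1 - 1/20*62)) = 1/(-334 + (1 - 31/10)) = 1/(-334 - 21/10) = 1/(-3361/10) = -10/3361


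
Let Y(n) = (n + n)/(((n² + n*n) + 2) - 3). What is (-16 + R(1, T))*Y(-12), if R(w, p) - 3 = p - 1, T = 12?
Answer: 48/287 ≈ 0.16725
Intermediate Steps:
R(w, p) = 2 + p (R(w, p) = 3 + (p - 1) = 3 + (-1 + p) = 2 + p)
Y(n) = 2*n/(-1 + 2*n²) (Y(n) = (2*n)/(((n² + n²) + 2) - 3) = (2*n)/((2*n² + 2) - 3) = (2*n)/((2 + 2*n²) - 3) = (2*n)/(-1 + 2*n²) = 2*n/(-1 + 2*n²))
(-16 + R(1, T))*Y(-12) = (-16 + (2 + 12))*(2*(-12)/(-1 + 2*(-12)²)) = (-16 + 14)*(2*(-12)/(-1 + 2*144)) = -4*(-12)/(-1 + 288) = -4*(-12)/287 = -2*(-24/287) = 48/287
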